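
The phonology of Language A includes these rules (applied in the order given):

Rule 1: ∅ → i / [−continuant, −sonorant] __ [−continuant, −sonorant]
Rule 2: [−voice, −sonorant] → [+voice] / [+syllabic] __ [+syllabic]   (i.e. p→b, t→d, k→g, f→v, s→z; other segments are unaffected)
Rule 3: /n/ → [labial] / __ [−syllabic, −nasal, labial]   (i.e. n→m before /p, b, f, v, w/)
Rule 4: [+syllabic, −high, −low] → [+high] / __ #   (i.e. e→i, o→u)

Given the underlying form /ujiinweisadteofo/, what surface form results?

Rule 1 (stop-cluster i-epenthesis): /d/ and /t/ form a stop–stop cluster, so [i] is inserted between them. /ujiinweisadteofo/ → ujiinweisaditeofo.
Rule 2 (intervocalic voicing): /s/ is a voiceless obstruent between vowels /i/ and /a/, so it voices to [z]. /t/ is a voiceless obstruent between vowels /i/ and /e/, so it voices to [d]. /f/ is a voiceless obstruent between vowels /o/ and /o/, so it voices to [v]. /ujiinweisaditeofo/ → ujiinweizadideovo.
Rule 3 (nasal place assimilation): /n/ precedes the labial consonant /w/, so it assimilates in place to [m]. /ujiinweizadideovo/ → ujiimweizadideovo.
Rule 4 (final vowel raising): /o/ is a mid vowel in word-final position, so it raises to [u]. /ujiimweizadideovo/ → ujiimweizadideovu.

ujiimweizadideovu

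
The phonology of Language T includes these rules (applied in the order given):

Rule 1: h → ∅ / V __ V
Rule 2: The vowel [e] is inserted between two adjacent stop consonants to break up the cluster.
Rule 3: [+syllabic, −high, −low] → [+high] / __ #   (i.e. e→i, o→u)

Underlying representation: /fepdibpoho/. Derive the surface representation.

fepedibepou

Rule 1 (intervocalic h-deletion): /h/ occurs between vowels /o/ and /o/, so it deletes. /fepdibpoho/ → fepdibpoo.
Rule 2 (stop-cluster e-epenthesis): /p/ and /d/ form a stop–stop cluster, so [e] is inserted between them. /b/ and /p/ form a stop–stop cluster, so [e] is inserted between them. /fepdibpoo/ → fepedibepoo.
Rule 3 (final vowel raising): /o/ is a mid vowel in word-final position, so it raises to [u]. /fepedibepoo/ → fepedibepou.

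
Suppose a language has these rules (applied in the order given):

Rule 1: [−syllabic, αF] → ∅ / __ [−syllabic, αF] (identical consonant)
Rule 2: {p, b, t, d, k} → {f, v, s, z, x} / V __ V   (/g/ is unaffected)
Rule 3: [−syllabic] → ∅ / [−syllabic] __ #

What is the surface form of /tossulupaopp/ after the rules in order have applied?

Rule 1 (degemination): /ss/ is a geminate; the first /s/ deletes. /pp/ is a geminate; the first /p/ deletes. /tossulupaopp/ → tosulupaop.
Rule 2 (intervocalic spirantization): /p/ is a stop between vowels /u/ and /a/, so it spirantizes to the fricative [f]. /tosulupaop/ → tosulufaop.
Rule 3 (final cluster simplification): no segment meets the environment; /tosulufaop/ is unchanged.

tosulufaop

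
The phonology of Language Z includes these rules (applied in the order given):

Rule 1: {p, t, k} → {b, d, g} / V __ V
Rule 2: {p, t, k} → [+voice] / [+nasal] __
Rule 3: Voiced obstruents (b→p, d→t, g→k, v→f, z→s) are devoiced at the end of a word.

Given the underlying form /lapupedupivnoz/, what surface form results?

labubedubivnos

Rule 1 (intervocalic voicing): /p/ is a voiceless stop between vowels /a/ and /u/, so it voices to [b]. /p/ is a voiceless stop between vowels /u/ and /e/, so it voices to [b]. /p/ is a voiceless stop between vowels /u/ and /i/, so it voices to [b]. /lapupedupivnoz/ → labubedubivnoz.
Rule 2 (post-nasal voicing): no segment meets the environment; /labubedubivnoz/ is unchanged.
Rule 3 (final devoicing): /z/ is a voiced obstruent in word-final position, so it devoices to [s]. /labubedubivnoz/ → labubedubivnos.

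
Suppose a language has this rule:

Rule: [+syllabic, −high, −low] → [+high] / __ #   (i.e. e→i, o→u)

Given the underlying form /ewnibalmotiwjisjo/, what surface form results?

ewnibalmotiwjisju

Scanning /ewnibalmotiwjisjo/: /e/ at position 1 is not in the conditioning environment; /o/ at position 9 is not in the conditioning environment; /o/ is a mid vowel in word-final position, so it raises to [u].
Result: [ewnibalmotiwjisju].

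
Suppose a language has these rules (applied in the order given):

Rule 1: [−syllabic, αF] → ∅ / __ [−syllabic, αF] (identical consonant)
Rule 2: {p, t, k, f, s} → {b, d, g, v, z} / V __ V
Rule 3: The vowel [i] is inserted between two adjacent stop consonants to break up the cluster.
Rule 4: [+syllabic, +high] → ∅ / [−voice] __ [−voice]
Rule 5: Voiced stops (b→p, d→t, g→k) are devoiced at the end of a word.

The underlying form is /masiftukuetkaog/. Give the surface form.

maziftuguetkaok

Rule 1 (degemination): no segment meets the environment; /masiftukuetkaog/ is unchanged.
Rule 2 (intervocalic voicing): /s/ is a voiceless obstruent between vowels /a/ and /i/, so it voices to [z]. /k/ is a voiceless obstruent between vowels /u/ and /u/, so it voices to [g]. /masiftukuetkaog/ → maziftuguetkaog.
Rule 3 (stop-cluster i-epenthesis): /t/ and /k/ form a stop–stop cluster, so [i] is inserted between them. /maziftuguetkaog/ → maziftuguetikaog.
Rule 4 (high vowel syncope): /i/ is a high vowel flanked by voiceless consonants /t/ and /k/, so it deletes. /maziftuguetikaog/ → maziftuguetkaog.
Rule 5 (final devoicing): /g/ is a voiced stop in word-final position, so it devoices to [k]. /maziftuguetkaog/ → maziftuguetkaok.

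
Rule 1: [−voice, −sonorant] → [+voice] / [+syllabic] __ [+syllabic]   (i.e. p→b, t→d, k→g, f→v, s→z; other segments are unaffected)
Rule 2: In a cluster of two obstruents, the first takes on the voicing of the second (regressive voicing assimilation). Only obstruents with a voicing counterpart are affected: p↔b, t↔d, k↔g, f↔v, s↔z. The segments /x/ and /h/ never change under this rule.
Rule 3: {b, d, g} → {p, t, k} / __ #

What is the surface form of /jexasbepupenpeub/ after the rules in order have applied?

Rule 1 (intervocalic voicing): /p/ is a voiceless obstruent between vowels /e/ and /u/, so it voices to [b]. /p/ is a voiceless obstruent between vowels /u/ and /e/, so it voices to [b]. /jexasbepupenpeub/ → jexasbebubenpeub.
Rule 2 (regressive voicing assimilation): /s/ precedes the voiced obstruent /b/, so it voices to [z] by assimilation. /jexasbebubenpeub/ → jexazbebubenpeub.
Rule 3 (final devoicing): /b/ is a voiced stop in word-final position, so it devoices to [p]. /jexazbebubenpeub/ → jexazbebubenpeup.

jexazbebubenpeup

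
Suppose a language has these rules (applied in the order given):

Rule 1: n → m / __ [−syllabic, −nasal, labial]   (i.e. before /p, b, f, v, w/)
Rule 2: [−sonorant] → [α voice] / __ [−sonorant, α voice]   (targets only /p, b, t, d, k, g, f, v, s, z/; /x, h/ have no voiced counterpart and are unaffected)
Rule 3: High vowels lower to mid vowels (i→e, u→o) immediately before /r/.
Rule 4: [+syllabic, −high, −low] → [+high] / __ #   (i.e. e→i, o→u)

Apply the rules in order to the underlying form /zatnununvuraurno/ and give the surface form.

zatnunumvoraornu

Rule 1 (nasal place assimilation): /n/ precedes the labial consonant /v/, so it assimilates in place to [m]. /zatnununvuraurno/ → zatnunumvuraurno.
Rule 2 (regressive voicing assimilation): no segment meets the environment; /zatnunumvuraurno/ is unchanged.
Rule 3 (pre-rhotic lowering): /u/ is a high vowel immediately before /r/, so it lowers to [o]. /u/ is a high vowel immediately before /r/, so it lowers to [o]. /zatnunumvuraurno/ → zatnunumvoraorno.
Rule 4 (final vowel raising): /o/ is a mid vowel in word-final position, so it raises to [u]. /zatnunumvoraorno/ → zatnunumvoraornu.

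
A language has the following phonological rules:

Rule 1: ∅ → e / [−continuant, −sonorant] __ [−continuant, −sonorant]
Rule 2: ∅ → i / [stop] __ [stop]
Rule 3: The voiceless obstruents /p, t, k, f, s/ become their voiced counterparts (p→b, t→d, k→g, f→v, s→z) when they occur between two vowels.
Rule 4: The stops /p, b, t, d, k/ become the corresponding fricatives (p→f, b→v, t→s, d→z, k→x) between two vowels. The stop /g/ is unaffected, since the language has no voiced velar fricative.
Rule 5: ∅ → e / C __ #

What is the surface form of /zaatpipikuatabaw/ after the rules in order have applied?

Rule 1 (stop-cluster e-epenthesis): /t/ and /p/ form a stop–stop cluster, so [e] is inserted between them. /zaatpipikuatabaw/ → zaatepipikuatabaw.
Rule 2 (stop-cluster i-epenthesis): no segment meets the environment; /zaatepipikuatabaw/ is unchanged.
Rule 3 (intervocalic voicing): /t/ is a voiceless obstruent between vowels /a/ and /e/, so it voices to [d]. /p/ is a voiceless obstruent between vowels /e/ and /i/, so it voices to [b]. /p/ is a voiceless obstruent between vowels /i/ and /i/, so it voices to [b]. /k/ is a voiceless obstruent between vowels /i/ and /u/, so it voices to [g]. /t/ is a voiceless obstruent between vowels /a/ and /a/, so it voices to [d]. /zaatepipikuatabaw/ → zaadebibiguadabaw.
Rule 4 (intervocalic spirantization): /d/ is a stop between vowels /a/ and /e/, so it spirantizes to the fricative [z]. /b/ is a stop between vowels /e/ and /i/, so it spirantizes to the fricative [v]. /b/ is a stop between vowels /i/ and /i/, so it spirantizes to the fricative [v]. /d/ is a stop between vowels /a/ and /a/, so it spirantizes to the fricative [z]. /b/ is a stop between vowels /a/ and /a/, so it spirantizes to the fricative [v]. /zaadebibiguadabaw/ → zaazeviviguazavaw.
Rule 5 (final e-epenthesis): the form ends in the consonant /w/, so [e] is inserted word-finally. /zaazeviviguazavaw/ → zaazeviviguazavawe.

zaazeviviguazavawe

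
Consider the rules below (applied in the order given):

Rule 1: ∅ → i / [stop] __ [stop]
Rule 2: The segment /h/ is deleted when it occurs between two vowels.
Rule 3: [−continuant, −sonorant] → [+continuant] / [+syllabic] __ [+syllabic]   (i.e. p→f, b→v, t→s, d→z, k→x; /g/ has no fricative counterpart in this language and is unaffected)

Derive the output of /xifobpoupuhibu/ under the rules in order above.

Rule 1 (stop-cluster i-epenthesis): /b/ and /p/ form a stop–stop cluster, so [i] is inserted between them. /xifobpoupuhibu/ → xifobipoupuhibu.
Rule 2 (intervocalic h-deletion): /h/ occurs between vowels /u/ and /i/, so it deletes. /xifobipoupuhibu/ → xifobipoupuibu.
Rule 3 (intervocalic spirantization): /b/ is a stop between vowels /o/ and /i/, so it spirantizes to the fricative [v]. /p/ is a stop between vowels /i/ and /o/, so it spirantizes to the fricative [f]. /p/ is a stop between vowels /u/ and /u/, so it spirantizes to the fricative [f]. /b/ is a stop between vowels /i/ and /u/, so it spirantizes to the fricative [v]. /xifobipoupuibu/ → xifovifoufuivu.

xifovifoufuivu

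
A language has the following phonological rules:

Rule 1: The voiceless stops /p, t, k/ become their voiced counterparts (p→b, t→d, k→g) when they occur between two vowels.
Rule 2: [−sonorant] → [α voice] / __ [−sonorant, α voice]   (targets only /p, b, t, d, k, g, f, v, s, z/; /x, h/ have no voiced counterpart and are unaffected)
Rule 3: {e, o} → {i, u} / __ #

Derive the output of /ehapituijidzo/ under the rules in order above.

ehabiduijidzu

Rule 1 (intervocalic voicing): /p/ is a voiceless stop between vowels /a/ and /i/, so it voices to [b]. /t/ is a voiceless stop between vowels /i/ and /u/, so it voices to [d]. /ehapituijidzo/ → ehabiduijidzo.
Rule 2 (regressive voicing assimilation): no segment meets the environment; /ehabiduijidzo/ is unchanged.
Rule 3 (final vowel raising): /o/ is a mid vowel in word-final position, so it raises to [u]. /ehabiduijidzo/ → ehabiduijidzu.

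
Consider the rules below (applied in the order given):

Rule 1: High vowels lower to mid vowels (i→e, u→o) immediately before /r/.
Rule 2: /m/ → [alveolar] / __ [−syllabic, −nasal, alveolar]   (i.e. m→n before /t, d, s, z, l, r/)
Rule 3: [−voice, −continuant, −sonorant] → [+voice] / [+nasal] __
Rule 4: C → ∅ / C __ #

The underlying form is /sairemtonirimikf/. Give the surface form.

Rule 1 (pre-rhotic lowering): /i/ is a high vowel immediately before /r/, so it lowers to [e]. /i/ is a high vowel immediately before /r/, so it lowers to [e]. /sairemtonirimikf/ → saeremtonerimikf.
Rule 2 (nasal place assimilation): /m/ precedes the alveolar consonant /t/, so it assimilates in place to [n]. /saeremtonerimikf/ → saerentonerimikf.
Rule 3 (post-nasal voicing): /t/ is a voiceless stop immediately after the nasal /n/, so it voices to [d]. /saerentonerimikf/ → saerendonerimikf.
Rule 4 (final cluster simplification): /f/ is the second consonant of a word-final cluster /kf/, so it deletes. /saerendonerimikf/ → saerendonerimik.

saerendonerimik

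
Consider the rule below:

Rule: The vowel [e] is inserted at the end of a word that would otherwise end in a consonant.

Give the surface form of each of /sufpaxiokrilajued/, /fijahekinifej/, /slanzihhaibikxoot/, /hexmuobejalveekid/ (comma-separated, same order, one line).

sufpaxiokrilajuede, fijahekinifeje, slanzihhaibikxoote, hexmuobejalveekide

/sufpaxiokrilajued/: the form ends in the consonant /d/, so [e] is inserted word-finally. → [sufpaxiokrilajuede].
/fijahekinifej/: the form ends in the consonant /j/, so [e] is inserted word-finally. → [fijahekinifeje].
/slanzihhaibikxoot/: the form ends in the consonant /t/, so [e] is inserted word-finally. → [slanzihhaibikxoote].
/hexmuobejalveekid/: the form ends in the consonant /d/, so [e] is inserted word-finally. → [hexmuobejalveekide].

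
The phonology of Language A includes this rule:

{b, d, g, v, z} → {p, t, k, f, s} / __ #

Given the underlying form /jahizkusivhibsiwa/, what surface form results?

jahizkusivhibsiwa

No segment of /jahizkusivhibsiwa/ meets the structural description of the rule, so the form surfaces unchanged.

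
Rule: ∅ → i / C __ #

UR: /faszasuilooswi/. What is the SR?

No segment of /faszasuilooswi/ meets the structural description of the rule, so the form surfaces unchanged.

faszasuilooswi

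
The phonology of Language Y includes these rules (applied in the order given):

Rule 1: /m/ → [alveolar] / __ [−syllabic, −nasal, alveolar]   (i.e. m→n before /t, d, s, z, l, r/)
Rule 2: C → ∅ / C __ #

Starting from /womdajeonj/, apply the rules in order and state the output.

wondajeon

Rule 1 (nasal place assimilation): /m/ precedes the alveolar consonant /d/, so it assimilates in place to [n]. /womdajeonj/ → wondajeonj.
Rule 2 (final cluster simplification): /j/ is the second consonant of a word-final cluster /nj/, so it deletes. /wondajeonj/ → wondajeon.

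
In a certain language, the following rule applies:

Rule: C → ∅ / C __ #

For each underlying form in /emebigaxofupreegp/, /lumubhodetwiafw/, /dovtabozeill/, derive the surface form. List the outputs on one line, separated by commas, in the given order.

emebigaxofupreeg, lumubhodetwiaf, dovtabozeil

/emebigaxofupreegp/: /p/ is the second consonant of a word-final cluster /gp/, so it deletes. → [emebigaxofupreeg].
/lumubhodetwiafw/: /w/ is the second consonant of a word-final cluster /fw/, so it deletes. → [lumubhodetwiaf].
/dovtabozeill/: /l/ is the second consonant of a word-final cluster /ll/, so it deletes. → [dovtabozeil].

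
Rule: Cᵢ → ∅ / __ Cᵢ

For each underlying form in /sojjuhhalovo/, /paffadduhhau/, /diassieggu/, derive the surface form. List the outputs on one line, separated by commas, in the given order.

/sojjuhhalovo/: /jj/ is a geminate; the first /j/ deletes. /hh/ is a geminate; the first /h/ deletes. → [sojuhalovo].
/paffadduhhau/: /ff/ is a geminate; the first /f/ deletes. /dd/ is a geminate; the first /d/ deletes. /hh/ is a geminate; the first /h/ deletes. → [pafaduhau].
/diassieggu/: /ss/ is a geminate; the first /s/ deletes. /gg/ is a geminate; the first /g/ deletes. → [diasiegu].

sojuhalovo, pafaduhau, diasiegu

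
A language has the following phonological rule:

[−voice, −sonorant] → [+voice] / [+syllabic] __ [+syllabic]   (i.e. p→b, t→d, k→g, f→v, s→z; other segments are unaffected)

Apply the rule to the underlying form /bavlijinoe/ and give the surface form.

No segment of /bavlijinoe/ meets the structural description of the rule, so the form surfaces unchanged.

bavlijinoe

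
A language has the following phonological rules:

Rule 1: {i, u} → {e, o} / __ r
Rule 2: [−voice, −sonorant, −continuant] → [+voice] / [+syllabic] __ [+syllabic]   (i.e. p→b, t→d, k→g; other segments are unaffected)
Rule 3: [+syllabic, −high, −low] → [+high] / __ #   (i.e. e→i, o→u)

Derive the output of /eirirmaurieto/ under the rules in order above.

eerermaoriedu

Rule 1 (pre-rhotic lowering): /i/ is a high vowel immediately before /r/, so it lowers to [e]. /i/ is a high vowel immediately before /r/, so it lowers to [e]. /u/ is a high vowel immediately before /r/, so it lowers to [o]. /eirirmaurieto/ → eerermaorieto.
Rule 2 (intervocalic voicing): /t/ is a voiceless stop between vowels /e/ and /o/, so it voices to [d]. /eerermaorieto/ → eerermaoriedo.
Rule 3 (final vowel raising): /o/ is a mid vowel in word-final position, so it raises to [u]. /eerermaoriedo/ → eerermaoriedu.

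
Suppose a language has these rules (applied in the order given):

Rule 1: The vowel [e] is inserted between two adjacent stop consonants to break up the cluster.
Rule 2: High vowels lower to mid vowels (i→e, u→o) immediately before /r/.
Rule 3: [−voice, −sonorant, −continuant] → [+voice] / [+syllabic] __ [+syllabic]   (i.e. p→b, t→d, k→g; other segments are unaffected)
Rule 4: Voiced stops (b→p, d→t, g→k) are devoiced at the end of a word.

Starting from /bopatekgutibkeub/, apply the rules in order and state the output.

bobadegegudibegeup

Rule 1 (stop-cluster e-epenthesis): /k/ and /g/ form a stop–stop cluster, so [e] is inserted between them. /b/ and /k/ form a stop–stop cluster, so [e] is inserted between them. /bopatekgutibkeub/ → bopatekegutibekeub.
Rule 2 (pre-rhotic lowering): no segment meets the environment; /bopatekegutibekeub/ is unchanged.
Rule 3 (intervocalic voicing): /p/ is a voiceless stop between vowels /o/ and /a/, so it voices to [b]. /t/ is a voiceless stop between vowels /a/ and /e/, so it voices to [d]. /k/ is a voiceless stop between vowels /e/ and /e/, so it voices to [g]. /t/ is a voiceless stop between vowels /u/ and /i/, so it voices to [d]. /k/ is a voiceless stop between vowels /e/ and /e/, so it voices to [g]. /bopatekegutibekeub/ → bobadegegudibegeub.
Rule 4 (final devoicing): /b/ is a voiced stop in word-final position, so it devoices to [p]. /bobadegegudibegeub/ → bobadegegudibegeup.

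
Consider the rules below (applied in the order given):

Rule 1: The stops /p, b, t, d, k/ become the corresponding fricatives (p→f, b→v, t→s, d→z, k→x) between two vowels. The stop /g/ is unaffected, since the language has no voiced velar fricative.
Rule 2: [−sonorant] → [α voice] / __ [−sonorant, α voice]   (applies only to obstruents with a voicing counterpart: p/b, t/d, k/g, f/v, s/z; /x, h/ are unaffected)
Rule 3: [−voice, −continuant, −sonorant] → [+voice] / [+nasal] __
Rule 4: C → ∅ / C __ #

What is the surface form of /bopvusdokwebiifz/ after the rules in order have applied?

Rule 1 (intervocalic spirantization): /b/ is a stop between vowels /e/ and /i/, so it spirantizes to the fricative [v]. /bopvusdokwebiifz/ → bopvusdokweviifz.
Rule 2 (regressive voicing assimilation): /p/ precedes the voiced obstruent /v/, so it voices to [b] by assimilation. /s/ precedes the voiced obstruent /d/, so it voices to [z] by assimilation. /f/ precedes the voiced obstruent /z/, so it voices to [v] by assimilation. /bopvusdokweviifz/ → bobvuzdokweviivz.
Rule 3 (post-nasal voicing): no segment meets the environment; /bobvuzdokweviivz/ is unchanged.
Rule 4 (final cluster simplification): /z/ is the second consonant of a word-final cluster /vz/, so it deletes. /bobvuzdokweviivz/ → bobvuzdokweviiv.

bobvuzdokweviiv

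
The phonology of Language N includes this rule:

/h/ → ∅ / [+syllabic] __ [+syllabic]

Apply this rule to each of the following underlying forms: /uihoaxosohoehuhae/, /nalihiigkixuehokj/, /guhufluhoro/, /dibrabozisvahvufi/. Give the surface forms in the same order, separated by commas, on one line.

uioaxosooeuae, naliiigkixueokj, guufluoro, dibrabozisvahvufi

/uihoaxosohoehuhae/: /h/ occurs between vowels /i/ and /o/, so it deletes. /h/ occurs between vowels /o/ and /o/, so it deletes. /h/ occurs between vowels /e/ and /u/, so it deletes. /h/ occurs between vowels /u/ and /a/, so it deletes. → [uioaxosooeuae].
/nalihiigkixuehokj/: /h/ occurs between vowels /i/ and /i/, so it deletes. /h/ occurs between vowels /e/ and /o/, so it deletes. → [naliiigkixueokj].
/guhufluhoro/: /h/ occurs between vowels /u/ and /u/, so it deletes. /h/ occurs between vowels /u/ and /o/, so it deletes. → [guufluoro].
/dibrabozisvahvufi/: the rule's environment is not met; surfaces unchanged as [dibrabozisvahvufi].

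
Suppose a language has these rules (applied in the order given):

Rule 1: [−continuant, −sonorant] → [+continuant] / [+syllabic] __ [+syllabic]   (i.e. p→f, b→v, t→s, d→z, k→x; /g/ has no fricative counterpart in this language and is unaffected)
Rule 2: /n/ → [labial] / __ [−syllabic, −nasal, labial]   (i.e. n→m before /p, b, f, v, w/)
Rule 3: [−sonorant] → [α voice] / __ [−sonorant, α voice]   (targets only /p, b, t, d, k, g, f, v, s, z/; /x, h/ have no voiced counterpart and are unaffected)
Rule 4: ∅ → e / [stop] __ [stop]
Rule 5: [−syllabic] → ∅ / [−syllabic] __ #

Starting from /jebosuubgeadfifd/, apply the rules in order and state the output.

Rule 1 (intervocalic spirantization): /b/ is a stop between vowels /e/ and /o/, so it spirantizes to the fricative [v]. /jebosuubgeadfifd/ → jevosuubgeadfifd.
Rule 2 (nasal place assimilation): no segment meets the environment; /jevosuubgeadfifd/ is unchanged.
Rule 3 (regressive voicing assimilation): /d/ precedes the voiceless obstruent /f/, so it devoices to [t] by assimilation. /f/ precedes the voiced obstruent /d/, so it voices to [v] by assimilation. /jevosuubgeadfifd/ → jevosuubgeatfivd.
Rule 4 (stop-cluster e-epenthesis): /b/ and /g/ form a stop–stop cluster, so [e] is inserted between them. /jevosuubgeatfivd/ → jevosuubegeatfivd.
Rule 5 (final cluster simplification): /d/ is the second consonant of a word-final cluster /vd/, so it deletes. /jevosuubegeatfivd/ → jevosuubegeatfiv.

jevosuubegeatfiv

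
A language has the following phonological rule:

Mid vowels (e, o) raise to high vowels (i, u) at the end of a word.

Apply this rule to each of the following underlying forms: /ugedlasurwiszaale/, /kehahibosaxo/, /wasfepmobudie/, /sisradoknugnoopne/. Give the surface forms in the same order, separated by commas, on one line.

ugedlasurwiszaali, kehahibosaxu, wasfepmobudii, sisradoknugnoopni

/ugedlasurwiszaale/: /e/ is a mid vowel in word-final position, so it raises to [i]. → [ugedlasurwiszaali].
/kehahibosaxo/: /o/ is a mid vowel in word-final position, so it raises to [u]. → [kehahibosaxu].
/wasfepmobudie/: /e/ is a mid vowel in word-final position, so it raises to [i]. → [wasfepmobudii].
/sisradoknugnoopne/: /e/ is a mid vowel in word-final position, so it raises to [i]. → [sisradoknugnoopni].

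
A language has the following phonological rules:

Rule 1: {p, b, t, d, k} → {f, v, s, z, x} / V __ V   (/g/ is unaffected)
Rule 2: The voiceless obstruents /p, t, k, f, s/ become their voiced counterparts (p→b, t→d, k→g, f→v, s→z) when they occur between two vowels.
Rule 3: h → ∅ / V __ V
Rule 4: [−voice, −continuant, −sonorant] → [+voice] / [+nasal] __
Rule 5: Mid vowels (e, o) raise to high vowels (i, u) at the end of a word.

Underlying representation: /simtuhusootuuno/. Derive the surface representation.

simduuzoozuunu

Rule 1 (intervocalic spirantization): /t/ is a stop between vowels /o/ and /u/, so it spirantizes to the fricative [s]. /simtuhusootuuno/ → simtuhusoosuuno.
Rule 2 (intervocalic voicing): /s/ is a voiceless obstruent between vowels /u/ and /o/, so it voices to [z]. /s/ is a voiceless obstruent between vowels /o/ and /u/, so it voices to [z]. /simtuhusoosuuno/ → simtuhuzoozuuno.
Rule 3 (intervocalic h-deletion): /h/ occurs between vowels /u/ and /u/, so it deletes. /simtuhuzoozuuno/ → simtuuzoozuuno.
Rule 4 (post-nasal voicing): /t/ is a voiceless stop immediately after the nasal /m/, so it voices to [d]. /simtuuzoozuuno/ → simduuzoozuuno.
Rule 5 (final vowel raising): /o/ is a mid vowel in word-final position, so it raises to [u]. /simduuzoozuuno/ → simduuzoozuunu.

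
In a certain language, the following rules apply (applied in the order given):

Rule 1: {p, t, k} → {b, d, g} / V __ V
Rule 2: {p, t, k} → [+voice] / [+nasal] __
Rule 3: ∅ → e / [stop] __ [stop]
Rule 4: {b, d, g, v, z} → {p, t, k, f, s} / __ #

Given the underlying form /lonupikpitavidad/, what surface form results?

Rule 1 (intervocalic voicing): /p/ is a voiceless stop between vowels /u/ and /i/, so it voices to [b]. /t/ is a voiceless stop between vowels /i/ and /a/, so it voices to [d]. /lonupikpitavidad/ → lonubikpidavidad.
Rule 2 (post-nasal voicing): no segment meets the environment; /lonubikpidavidad/ is unchanged.
Rule 3 (stop-cluster e-epenthesis): /k/ and /p/ form a stop–stop cluster, so [e] is inserted between them. /lonubikpidavidad/ → lonubikepidavidad.
Rule 4 (final devoicing): /d/ is a voiced obstruent in word-final position, so it devoices to [t]. /lonubikepidavidad/ → lonubikepidavidat.

lonubikepidavidat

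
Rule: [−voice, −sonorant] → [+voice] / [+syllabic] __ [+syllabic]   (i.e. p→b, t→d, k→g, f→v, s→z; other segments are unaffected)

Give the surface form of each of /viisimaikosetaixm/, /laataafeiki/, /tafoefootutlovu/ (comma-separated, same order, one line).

/viisimaikosetaixm/: /s/ is a voiceless obstruent between vowels /i/ and /i/, so it voices to [z]. /k/ is a voiceless obstruent between vowels /i/ and /o/, so it voices to [g]. /s/ is a voiceless obstruent between vowels /o/ and /e/, so it voices to [z]. /t/ is a voiceless obstruent between vowels /e/ and /a/, so it voices to [d]. → [viizimaigozedaixm].
/laataafeiki/: /t/ is a voiceless obstruent between vowels /a/ and /a/, so it voices to [d]. /f/ is a voiceless obstruent between vowels /a/ and /e/, so it voices to [v]. /k/ is a voiceless obstruent between vowels /i/ and /i/, so it voices to [g]. → [laadaaveigi].
/tafoefootutlovu/: /f/ is a voiceless obstruent between vowels /a/ and /o/, so it voices to [v]. /f/ is a voiceless obstruent between vowels /e/ and /o/, so it voices to [v]. /t/ is a voiceless obstruent between vowels /o/ and /u/, so it voices to [d]. → [tavoevoodutlovu].

viizimaigozedaixm, laadaaveigi, tavoevoodutlovu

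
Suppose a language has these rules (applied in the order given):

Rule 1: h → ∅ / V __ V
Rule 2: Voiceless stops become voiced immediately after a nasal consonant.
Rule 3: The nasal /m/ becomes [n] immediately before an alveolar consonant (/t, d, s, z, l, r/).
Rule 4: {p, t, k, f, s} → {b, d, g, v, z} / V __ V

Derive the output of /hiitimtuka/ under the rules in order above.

hiidinduga

Rule 1 (intervocalic h-deletion): no segment meets the environment; /hiitimtuka/ is unchanged.
Rule 2 (post-nasal voicing): /t/ is a voiceless stop immediately after the nasal /m/, so it voices to [d]. /hiitimtuka/ → hiitimduka.
Rule 3 (nasal place assimilation): /m/ precedes the alveolar consonant /d/, so it assimilates in place to [n]. /hiitimduka/ → hiitinduka.
Rule 4 (intervocalic voicing): /t/ is a voiceless obstruent between vowels /i/ and /i/, so it voices to [d]. /k/ is a voiceless obstruent between vowels /u/ and /a/, so it voices to [g]. /hiitinduka/ → hiidinduga.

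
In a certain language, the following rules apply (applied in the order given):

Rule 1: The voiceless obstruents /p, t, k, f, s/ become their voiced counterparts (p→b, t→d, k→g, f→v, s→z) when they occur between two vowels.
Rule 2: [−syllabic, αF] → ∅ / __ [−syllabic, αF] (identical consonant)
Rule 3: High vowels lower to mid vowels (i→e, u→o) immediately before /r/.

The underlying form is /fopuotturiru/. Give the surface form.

Rule 1 (intervocalic voicing): /p/ is a voiceless obstruent between vowels /o/ and /u/, so it voices to [b]. /fopuotturiru/ → fobuotturiru.
Rule 2 (degemination): /tt/ is a geminate; the first /t/ deletes. /fobuotturiru/ → fobuoturiru.
Rule 3 (pre-rhotic lowering): /u/ is a high vowel immediately before /r/, so it lowers to [o]. /i/ is a high vowel immediately before /r/, so it lowers to [e]. /fobuoturiru/ → fobuotoreru.

fobuotoreru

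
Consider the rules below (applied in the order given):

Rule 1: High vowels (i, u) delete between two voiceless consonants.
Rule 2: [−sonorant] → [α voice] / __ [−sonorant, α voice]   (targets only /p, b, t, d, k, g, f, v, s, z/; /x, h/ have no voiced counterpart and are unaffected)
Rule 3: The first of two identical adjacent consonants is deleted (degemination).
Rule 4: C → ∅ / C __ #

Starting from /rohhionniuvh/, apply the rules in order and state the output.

rohioniuf

Rule 1 (high vowel syncope): no segment meets the environment; /rohhionniuvh/ is unchanged.
Rule 2 (regressive voicing assimilation): /v/ precedes the voiceless obstruent /h/, so it devoices to [f] by assimilation. /rohhionniuvh/ → rohhionniufh.
Rule 3 (degemination): /hh/ is a geminate; the first /h/ deletes. /nn/ is a geminate; the first /n/ deletes. /rohhionniufh/ → rohioniufh.
Rule 4 (final cluster simplification): /h/ is the second consonant of a word-final cluster /fh/, so it deletes. /rohioniufh/ → rohioniuf.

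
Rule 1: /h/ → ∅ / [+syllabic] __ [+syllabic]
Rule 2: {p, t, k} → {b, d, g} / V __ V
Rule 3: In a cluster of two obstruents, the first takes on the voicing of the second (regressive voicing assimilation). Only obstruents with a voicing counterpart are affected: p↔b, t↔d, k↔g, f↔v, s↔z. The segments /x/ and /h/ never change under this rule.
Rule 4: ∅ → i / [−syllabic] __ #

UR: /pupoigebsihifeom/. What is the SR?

puboigepsiifeomi

Rule 1 (intervocalic h-deletion): /h/ occurs between vowels /i/ and /i/, so it deletes. /pupoigebsihifeom/ → pupoigebsiifeom.
Rule 2 (intervocalic voicing): /p/ is a voiceless stop between vowels /u/ and /o/, so it voices to [b]. /pupoigebsiifeom/ → puboigebsiifeom.
Rule 3 (regressive voicing assimilation): /b/ precedes the voiceless obstruent /s/, so it devoices to [p] by assimilation. /puboigebsiifeom/ → puboigepsiifeom.
Rule 4 (final i-epenthesis): the form ends in the consonant /m/, so [i] is inserted word-finally. /puboigepsiifeom/ → puboigepsiifeomi.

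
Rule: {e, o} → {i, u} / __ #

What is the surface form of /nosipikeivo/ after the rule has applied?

Scanning /nosipikeivo/: /o/ at position 2 is not in the conditioning environment; /e/ at position 8 is not in the conditioning environment; /o/ is a mid vowel in word-final position, so it raises to [u].
Result: [nosipikeivu].

nosipikeivu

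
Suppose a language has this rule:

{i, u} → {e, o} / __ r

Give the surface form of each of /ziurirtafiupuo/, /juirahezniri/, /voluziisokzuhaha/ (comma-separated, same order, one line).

ziorertafiupuo, juerahezneri, voluziisokzuhaha

/ziurirtafiupuo/: /u/ is a high vowel immediately before /r/, so it lowers to [o]. /i/ is a high vowel immediately before /r/, so it lowers to [e]. → [ziorertafiupuo].
/juirahezniri/: /i/ is a high vowel immediately before /r/, so it lowers to [e]. /i/ is a high vowel immediately before /r/, so it lowers to [e]. → [juerahezneri].
/voluziisokzuhaha/: the rule's environment is not met; surfaces unchanged as [voluziisokzuhaha].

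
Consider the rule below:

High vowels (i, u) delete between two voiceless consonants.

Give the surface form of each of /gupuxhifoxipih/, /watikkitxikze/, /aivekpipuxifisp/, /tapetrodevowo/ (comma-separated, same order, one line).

gupxhfoxph, watkktxkze, aivekppxfsp, tapetrodevowo

/gupuxhifoxipih/: /u/ is a high vowel flanked by voiceless consonants /p/ and /x/, so it deletes. /i/ is a high vowel flanked by voiceless consonants /h/ and /f/, so it deletes. /i/ is a high vowel flanked by voiceless consonants /x/ and /p/, so it deletes. /i/ is a high vowel flanked by voiceless consonants /p/ and /h/, so it deletes. → [gupxhfoxph].
/watikkitxikze/: /i/ is a high vowel flanked by voiceless consonants /t/ and /k/, so it deletes. /i/ is a high vowel flanked by voiceless consonants /k/ and /t/, so it deletes. /i/ is a high vowel flanked by voiceless consonants /x/ and /k/, so it deletes. → [watkktxkze].
/aivekpipuxifisp/: /i/ is a high vowel flanked by voiceless consonants /p/ and /p/, so it deletes. /u/ is a high vowel flanked by voiceless consonants /p/ and /x/, so it deletes. /i/ is a high vowel flanked by voiceless consonants /x/ and /f/, so it deletes. /i/ is a high vowel flanked by voiceless consonants /f/ and /s/, so it deletes. → [aivekppxfsp].
/tapetrodevowo/: the rule's environment is not met; surfaces unchanged as [tapetrodevowo].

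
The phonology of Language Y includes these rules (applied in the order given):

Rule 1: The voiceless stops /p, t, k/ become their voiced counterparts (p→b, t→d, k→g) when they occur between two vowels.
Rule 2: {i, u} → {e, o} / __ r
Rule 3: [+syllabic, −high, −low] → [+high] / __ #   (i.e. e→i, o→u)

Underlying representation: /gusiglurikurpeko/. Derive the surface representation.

gusiglorigorpegu

Rule 1 (intervocalic voicing): /k/ is a voiceless stop between vowels /i/ and /u/, so it voices to [g]. /k/ is a voiceless stop between vowels /e/ and /o/, so it voices to [g]. /gusiglurikurpeko/ → gusiglurigurpego.
Rule 2 (pre-rhotic lowering): /u/ is a high vowel immediately before /r/, so it lowers to [o]. /u/ is a high vowel immediately before /r/, so it lowers to [o]. /gusiglurigurpego/ → gusiglorigorpego.
Rule 3 (final vowel raising): /o/ is a mid vowel in word-final position, so it raises to [u]. /gusiglorigorpego/ → gusiglorigorpegu.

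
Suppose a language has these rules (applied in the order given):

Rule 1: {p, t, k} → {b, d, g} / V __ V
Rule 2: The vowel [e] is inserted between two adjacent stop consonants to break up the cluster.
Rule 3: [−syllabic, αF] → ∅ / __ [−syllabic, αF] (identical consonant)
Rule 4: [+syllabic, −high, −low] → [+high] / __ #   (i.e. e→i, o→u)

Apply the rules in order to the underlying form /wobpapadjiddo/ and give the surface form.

Rule 1 (intervocalic voicing): /p/ is a voiceless stop between vowels /a/ and /a/, so it voices to [b]. /wobpapadjiddo/ → wobpabadjiddo.
Rule 2 (stop-cluster e-epenthesis): /b/ and /p/ form a stop–stop cluster, so [e] is inserted between them. /d/ and /d/ form a stop–stop cluster, so [e] is inserted between them. /wobpabadjiddo/ → wobepabadjidedo.
Rule 3 (degemination): no segment meets the environment; /wobepabadjidedo/ is unchanged.
Rule 4 (final vowel raising): /o/ is a mid vowel in word-final position, so it raises to [u]. /wobepabadjidedo/ → wobepabadjidedu.

wobepabadjidedu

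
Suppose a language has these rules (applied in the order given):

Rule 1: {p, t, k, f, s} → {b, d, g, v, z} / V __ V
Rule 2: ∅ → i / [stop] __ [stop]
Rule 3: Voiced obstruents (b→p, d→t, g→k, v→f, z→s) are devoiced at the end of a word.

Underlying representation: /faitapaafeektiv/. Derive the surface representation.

faidabaaveekitif

Rule 1 (intervocalic voicing): /t/ is a voiceless obstruent between vowels /i/ and /a/, so it voices to [d]. /p/ is a voiceless obstruent between vowels /a/ and /a/, so it voices to [b]. /f/ is a voiceless obstruent between vowels /a/ and /e/, so it voices to [v]. /faitapaafeektiv/ → faidabaaveektiv.
Rule 2 (stop-cluster i-epenthesis): /k/ and /t/ form a stop–stop cluster, so [i] is inserted between them. /faidabaaveektiv/ → faidabaaveekitiv.
Rule 3 (final devoicing): /v/ is a voiced obstruent in word-final position, so it devoices to [f]. /faidabaaveekitiv/ → faidabaaveekitif.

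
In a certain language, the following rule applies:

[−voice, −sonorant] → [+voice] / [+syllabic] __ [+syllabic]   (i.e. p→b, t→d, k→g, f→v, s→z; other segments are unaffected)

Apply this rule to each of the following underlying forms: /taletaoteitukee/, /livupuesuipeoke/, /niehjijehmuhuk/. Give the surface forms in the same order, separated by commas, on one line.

/taletaoteitukee/: /t/ is a voiceless obstruent between vowels /e/ and /a/, so it voices to [d]. /t/ is a voiceless obstruent between vowels /o/ and /e/, so it voices to [d]. /t/ is a voiceless obstruent between vowels /i/ and /u/, so it voices to [d]. /k/ is a voiceless obstruent between vowels /u/ and /e/, so it voices to [g]. → [taledaodeidugee].
/livupuesuipeoke/: /p/ is a voiceless obstruent between vowels /u/ and /u/, so it voices to [b]. /s/ is a voiceless obstruent between vowels /e/ and /u/, so it voices to [z]. /p/ is a voiceless obstruent between vowels /i/ and /e/, so it voices to [b]. /k/ is a voiceless obstruent between vowels /o/ and /e/, so it voices to [g]. → [livubuezuibeoge].
/niehjijehmuhuk/: the rule's environment is not met; surfaces unchanged as [niehjijehmuhuk].

taledaodeidugee, livubuezuibeoge, niehjijehmuhuk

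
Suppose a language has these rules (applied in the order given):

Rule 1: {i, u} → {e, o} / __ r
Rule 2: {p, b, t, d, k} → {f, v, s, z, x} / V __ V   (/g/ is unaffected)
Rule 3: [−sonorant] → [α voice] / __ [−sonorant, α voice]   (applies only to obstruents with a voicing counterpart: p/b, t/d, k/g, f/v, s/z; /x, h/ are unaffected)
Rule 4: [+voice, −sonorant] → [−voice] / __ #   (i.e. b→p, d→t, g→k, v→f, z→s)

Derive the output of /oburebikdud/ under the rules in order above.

ovorevigdut

Rule 1 (pre-rhotic lowering): /u/ is a high vowel immediately before /r/, so it lowers to [o]. /oburebikdud/ → oborebikdud.
Rule 2 (intervocalic spirantization): /b/ is a stop between vowels /o/ and /o/, so it spirantizes to the fricative [v]. /b/ is a stop between vowels /e/ and /i/, so it spirantizes to the fricative [v]. /oborebikdud/ → ovorevikdud.
Rule 3 (regressive voicing assimilation): /k/ precedes the voiced obstruent /d/, so it voices to [g] by assimilation. /ovorevikdud/ → ovorevigdud.
Rule 4 (final devoicing): /d/ is a voiced obstruent in word-final position, so it devoices to [t]. /ovorevigdud/ → ovorevigdut.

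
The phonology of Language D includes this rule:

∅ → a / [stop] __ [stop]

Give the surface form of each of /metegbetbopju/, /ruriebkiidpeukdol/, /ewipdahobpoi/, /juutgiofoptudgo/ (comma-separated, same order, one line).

metegabetabopju, ruriebakiidapeukadol, ewipadahobapoi, juutagiofopatudago

/metegbetbopju/: /g/ and /b/ form a stop–stop cluster, so [a] is inserted between them. /t/ and /b/ form a stop–stop cluster, so [a] is inserted between them. → [metegabetabopju].
/ruriebkiidpeukdol/: /b/ and /k/ form a stop–stop cluster, so [a] is inserted between them. /d/ and /p/ form a stop–stop cluster, so [a] is inserted between them. /k/ and /d/ form a stop–stop cluster, so [a] is inserted between them. → [ruriebakiidapeukadol].
/ewipdahobpoi/: /p/ and /d/ form a stop–stop cluster, so [a] is inserted between them. /b/ and /p/ form a stop–stop cluster, so [a] is inserted between them. → [ewipadahobapoi].
/juutgiofoptudgo/: /t/ and /g/ form a stop–stop cluster, so [a] is inserted between them. /p/ and /t/ form a stop–stop cluster, so [a] is inserted between them. /d/ and /g/ form a stop–stop cluster, so [a] is inserted between them. → [juutagiofopatudago].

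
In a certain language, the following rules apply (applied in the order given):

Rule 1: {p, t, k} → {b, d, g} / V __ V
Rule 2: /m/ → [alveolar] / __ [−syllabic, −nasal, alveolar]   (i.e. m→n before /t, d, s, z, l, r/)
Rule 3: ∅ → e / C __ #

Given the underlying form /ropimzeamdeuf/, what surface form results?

robinzeandeufe

Rule 1 (intervocalic voicing): /p/ is a voiceless stop between vowels /o/ and /i/, so it voices to [b]. /ropimzeamdeuf/ → robimzeamdeuf.
Rule 2 (nasal place assimilation): /m/ precedes the alveolar consonant /z/, so it assimilates in place to [n]. /m/ precedes the alveolar consonant /d/, so it assimilates in place to [n]. /robimzeamdeuf/ → robinzeandeuf.
Rule 3 (final e-epenthesis): the form ends in the consonant /f/, so [e] is inserted word-finally. /robinzeandeuf/ → robinzeandeufe.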